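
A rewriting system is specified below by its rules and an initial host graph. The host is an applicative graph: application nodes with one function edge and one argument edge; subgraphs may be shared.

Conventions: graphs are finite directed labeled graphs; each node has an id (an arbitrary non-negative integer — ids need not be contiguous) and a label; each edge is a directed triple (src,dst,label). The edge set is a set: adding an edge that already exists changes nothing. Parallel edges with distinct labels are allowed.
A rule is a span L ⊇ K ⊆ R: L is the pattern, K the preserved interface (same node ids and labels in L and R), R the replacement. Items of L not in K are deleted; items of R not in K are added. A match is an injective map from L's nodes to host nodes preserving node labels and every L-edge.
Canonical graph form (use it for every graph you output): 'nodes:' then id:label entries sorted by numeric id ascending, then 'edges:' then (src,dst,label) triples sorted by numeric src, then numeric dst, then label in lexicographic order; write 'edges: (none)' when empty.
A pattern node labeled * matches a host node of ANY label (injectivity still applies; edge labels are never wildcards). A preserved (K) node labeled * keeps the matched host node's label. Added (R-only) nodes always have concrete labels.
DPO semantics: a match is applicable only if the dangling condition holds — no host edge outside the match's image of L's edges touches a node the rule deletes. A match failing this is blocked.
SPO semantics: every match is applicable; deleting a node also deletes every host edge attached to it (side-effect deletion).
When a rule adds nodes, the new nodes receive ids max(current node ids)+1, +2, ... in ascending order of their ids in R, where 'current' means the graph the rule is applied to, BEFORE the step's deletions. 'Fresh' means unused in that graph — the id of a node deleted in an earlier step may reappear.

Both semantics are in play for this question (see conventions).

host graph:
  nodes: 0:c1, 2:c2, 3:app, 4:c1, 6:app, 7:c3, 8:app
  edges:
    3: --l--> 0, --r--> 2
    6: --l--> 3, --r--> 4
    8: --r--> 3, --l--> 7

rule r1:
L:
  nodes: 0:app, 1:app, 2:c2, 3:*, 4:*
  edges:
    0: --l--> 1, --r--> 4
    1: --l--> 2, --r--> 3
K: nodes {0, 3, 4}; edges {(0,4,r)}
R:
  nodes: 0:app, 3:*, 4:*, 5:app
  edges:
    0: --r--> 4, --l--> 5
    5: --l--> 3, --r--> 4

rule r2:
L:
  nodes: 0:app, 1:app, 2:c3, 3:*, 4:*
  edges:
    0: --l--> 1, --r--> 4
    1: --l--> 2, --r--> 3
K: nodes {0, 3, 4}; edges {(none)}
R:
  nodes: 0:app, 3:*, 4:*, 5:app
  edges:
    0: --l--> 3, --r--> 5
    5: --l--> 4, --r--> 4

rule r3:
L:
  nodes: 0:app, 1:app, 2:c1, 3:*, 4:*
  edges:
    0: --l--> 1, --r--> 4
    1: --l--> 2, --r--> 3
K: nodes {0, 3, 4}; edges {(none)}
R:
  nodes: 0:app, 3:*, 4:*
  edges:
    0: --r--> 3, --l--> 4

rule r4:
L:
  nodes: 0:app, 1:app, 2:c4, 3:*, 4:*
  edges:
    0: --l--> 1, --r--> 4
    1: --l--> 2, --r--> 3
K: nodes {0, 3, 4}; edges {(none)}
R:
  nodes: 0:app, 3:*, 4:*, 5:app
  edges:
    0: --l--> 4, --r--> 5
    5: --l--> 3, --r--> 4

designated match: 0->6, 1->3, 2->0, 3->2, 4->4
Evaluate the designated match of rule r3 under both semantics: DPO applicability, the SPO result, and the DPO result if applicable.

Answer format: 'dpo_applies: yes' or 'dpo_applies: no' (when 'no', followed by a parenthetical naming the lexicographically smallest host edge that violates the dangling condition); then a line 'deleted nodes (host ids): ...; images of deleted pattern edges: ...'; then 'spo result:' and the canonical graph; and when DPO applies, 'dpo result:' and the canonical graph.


dpo_applies: no
(the rule deletes node 3, which keeps host edge (8,3,r) outside the match image — the dangling condition fails, DPO blocks; SPO proceeds and side-deletes such edges)
deleted nodes (host ids): 0, 3; images of deleted pattern edges: (3,0,l); (3,2,r); (6,3,l); (6,4,r)
spo result:
nodes: 2:c2, 4:c1, 6:app, 7:c3, 8:app
edges: (6,2,r); (6,4,l); (8,7,l)


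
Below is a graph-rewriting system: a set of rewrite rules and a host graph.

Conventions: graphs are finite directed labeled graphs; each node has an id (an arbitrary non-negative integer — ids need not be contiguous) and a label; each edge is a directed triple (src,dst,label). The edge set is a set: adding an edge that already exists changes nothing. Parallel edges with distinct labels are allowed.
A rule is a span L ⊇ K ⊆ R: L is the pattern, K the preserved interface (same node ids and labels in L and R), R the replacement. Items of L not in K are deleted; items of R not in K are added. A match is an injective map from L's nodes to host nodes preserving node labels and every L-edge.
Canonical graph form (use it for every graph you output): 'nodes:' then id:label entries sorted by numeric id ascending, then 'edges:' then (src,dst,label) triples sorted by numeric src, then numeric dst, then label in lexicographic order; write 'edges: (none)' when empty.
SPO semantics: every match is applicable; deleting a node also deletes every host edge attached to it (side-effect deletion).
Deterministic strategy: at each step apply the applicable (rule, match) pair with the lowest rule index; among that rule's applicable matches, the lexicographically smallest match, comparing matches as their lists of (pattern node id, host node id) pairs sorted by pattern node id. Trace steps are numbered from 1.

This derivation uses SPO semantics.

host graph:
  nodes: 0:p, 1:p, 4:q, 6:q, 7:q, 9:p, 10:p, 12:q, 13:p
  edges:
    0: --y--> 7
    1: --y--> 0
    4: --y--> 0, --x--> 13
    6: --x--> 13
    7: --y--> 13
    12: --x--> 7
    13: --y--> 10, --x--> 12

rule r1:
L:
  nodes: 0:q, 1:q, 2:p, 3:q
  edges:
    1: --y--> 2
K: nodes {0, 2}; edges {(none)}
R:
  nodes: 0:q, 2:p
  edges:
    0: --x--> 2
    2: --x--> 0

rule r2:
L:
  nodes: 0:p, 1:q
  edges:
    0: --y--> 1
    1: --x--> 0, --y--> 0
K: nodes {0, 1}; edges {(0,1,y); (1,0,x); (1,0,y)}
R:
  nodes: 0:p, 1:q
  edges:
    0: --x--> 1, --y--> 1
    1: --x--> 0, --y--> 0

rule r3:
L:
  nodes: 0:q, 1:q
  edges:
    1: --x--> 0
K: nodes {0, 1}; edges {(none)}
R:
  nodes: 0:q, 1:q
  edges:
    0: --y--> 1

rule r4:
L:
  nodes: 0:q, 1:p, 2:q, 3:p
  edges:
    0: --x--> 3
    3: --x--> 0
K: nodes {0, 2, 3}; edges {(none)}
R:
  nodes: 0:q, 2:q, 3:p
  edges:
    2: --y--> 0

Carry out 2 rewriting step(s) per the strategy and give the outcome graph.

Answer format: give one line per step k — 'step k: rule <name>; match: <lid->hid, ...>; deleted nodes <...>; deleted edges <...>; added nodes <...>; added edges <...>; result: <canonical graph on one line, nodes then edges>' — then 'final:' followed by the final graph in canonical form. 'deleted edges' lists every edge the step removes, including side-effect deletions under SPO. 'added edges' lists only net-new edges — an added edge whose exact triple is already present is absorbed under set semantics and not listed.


step 1: rule r1; match: 0->4, 1->7, 2->13, 3->6; deleted nodes 6, 7; deleted edges (0,7,y); (6,13,x); (7,13,y); (12,7,x); added nodes (none); added edges (13,4,x); result: nodes: 0:p, 1:p, 4:q, 9:p, 10:p, 12:q, 13:p edges: (1,0,y); (4,0,y); (4,13,x); (13,4,x); (13,10,y); (13,12,x)
step 2: rule r4; match: 0->4, 1->0, 2->12, 3->13; deleted nodes 0; deleted edges (1,0,y); (4,0,y); (4,13,x); (13,4,x); added nodes (none); added edges (12,4,y); result: nodes: 1:p, 4:q, 9:p, 10:p, 12:q, 13:p edges: (12,4,y); (13,10,y); (13,12,x)
final:
nodes: 1:p, 4:q, 9:p, 10:p, 12:q, 13:p
edges: (12,4,y); (13,10,y); (13,12,x)


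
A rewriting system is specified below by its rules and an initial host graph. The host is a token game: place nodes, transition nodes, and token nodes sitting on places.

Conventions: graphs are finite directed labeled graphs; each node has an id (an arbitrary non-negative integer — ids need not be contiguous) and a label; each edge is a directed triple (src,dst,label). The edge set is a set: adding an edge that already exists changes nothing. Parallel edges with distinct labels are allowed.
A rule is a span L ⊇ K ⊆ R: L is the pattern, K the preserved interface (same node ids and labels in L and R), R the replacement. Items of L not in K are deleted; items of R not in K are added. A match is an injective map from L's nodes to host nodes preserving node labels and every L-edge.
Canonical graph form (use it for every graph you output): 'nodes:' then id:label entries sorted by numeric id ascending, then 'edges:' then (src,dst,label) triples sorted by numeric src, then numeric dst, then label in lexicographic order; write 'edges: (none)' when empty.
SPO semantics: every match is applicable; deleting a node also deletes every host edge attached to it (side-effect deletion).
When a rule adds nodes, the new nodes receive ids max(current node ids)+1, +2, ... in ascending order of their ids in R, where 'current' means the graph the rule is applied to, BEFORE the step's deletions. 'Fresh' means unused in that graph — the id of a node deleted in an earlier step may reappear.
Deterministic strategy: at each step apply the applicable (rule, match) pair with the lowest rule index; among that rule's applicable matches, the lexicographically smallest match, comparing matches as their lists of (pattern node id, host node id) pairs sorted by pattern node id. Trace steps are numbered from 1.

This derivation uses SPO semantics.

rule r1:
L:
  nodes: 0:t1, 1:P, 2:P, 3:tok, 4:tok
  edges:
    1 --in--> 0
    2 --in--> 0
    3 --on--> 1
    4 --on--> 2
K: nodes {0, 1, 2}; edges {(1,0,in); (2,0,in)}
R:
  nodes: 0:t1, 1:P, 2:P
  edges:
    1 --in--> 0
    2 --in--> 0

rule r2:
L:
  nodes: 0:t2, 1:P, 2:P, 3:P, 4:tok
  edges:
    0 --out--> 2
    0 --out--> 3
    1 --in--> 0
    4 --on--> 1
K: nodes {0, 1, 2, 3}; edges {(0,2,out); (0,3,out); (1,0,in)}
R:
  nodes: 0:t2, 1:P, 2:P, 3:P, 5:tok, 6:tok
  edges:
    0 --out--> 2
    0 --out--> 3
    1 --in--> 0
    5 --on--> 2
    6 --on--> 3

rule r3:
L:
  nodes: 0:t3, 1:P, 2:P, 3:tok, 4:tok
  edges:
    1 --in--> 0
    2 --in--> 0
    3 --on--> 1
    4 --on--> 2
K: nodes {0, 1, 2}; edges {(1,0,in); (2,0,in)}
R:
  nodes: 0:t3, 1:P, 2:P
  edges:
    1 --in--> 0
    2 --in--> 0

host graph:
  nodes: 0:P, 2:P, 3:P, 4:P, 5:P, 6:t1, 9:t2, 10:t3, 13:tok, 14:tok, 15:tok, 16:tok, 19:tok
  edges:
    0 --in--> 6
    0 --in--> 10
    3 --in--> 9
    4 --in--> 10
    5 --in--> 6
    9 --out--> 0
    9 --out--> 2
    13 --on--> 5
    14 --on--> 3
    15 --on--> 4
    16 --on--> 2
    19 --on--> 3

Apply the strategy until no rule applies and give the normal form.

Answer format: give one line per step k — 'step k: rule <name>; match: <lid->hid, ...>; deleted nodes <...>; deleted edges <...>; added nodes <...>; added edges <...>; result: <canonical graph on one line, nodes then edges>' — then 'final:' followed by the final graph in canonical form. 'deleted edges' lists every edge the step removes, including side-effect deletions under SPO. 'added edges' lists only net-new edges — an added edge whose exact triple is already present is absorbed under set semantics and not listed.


step 1: rule r2; match: 0->9, 1->3, 2->0, 3->2, 4->14; deleted nodes 14; deleted edges (14,3,on); added nodes 20, 21; added edges (20,0,on); (21,2,on); result: nodes: 0:P, 2:P, 3:P, 4:P, 5:P, 6:t1, 9:t2, 10:t3, 13:tok, 15:tok, 16:tok, 19:tok, 20:tok, 21:tok edges: (0,6,in); (0,10,in); (3,9,in); (4,10,in); (5,6,in); (9,0,out); (9,2,out); (13,5,on); (15,4,on); (16,2,on); (19,3,on); (20,0,on); (21,2,on)
step 2: rule r1; match: 0->6, 1->0, 2->5, 3->20, 4->13; deleted nodes 13, 20; deleted edges (13,5,on); (20,0,on); added nodes (none); added edges (none); result: nodes: 0:P, 2:P, 3:P, 4:P, 5:P, 6:t1, 9:t2, 10:t3, 15:tok, 16:tok, 19:tok, 21:tok edges: (0,6,in); (0,10,in); (3,9,in); (4,10,in); (5,6,in); (9,0,out); (9,2,out); (15,4,on); (16,2,on); (19,3,on); (21,2,on)
step 3: rule r2; match: 0->9, 1->3, 2->0, 3->2, 4->19; deleted nodes 19; deleted edges (19,3,on); added nodes 22, 23; added edges (22,0,on); (23,2,on); result: nodes: 0:P, 2:P, 3:P, 4:P, 5:P, 6:t1, 9:t2, 10:t3, 15:tok, 16:tok, 21:tok, 22:tok, 23:tok edges: (0,6,in); (0,10,in); (3,9,in); (4,10,in); (5,6,in); (9,0,out); (9,2,out); (15,4,on); (16,2,on); (21,2,on); (22,0,on); (23,2,on)
step 4: rule r3; match: 0->10, 1->0, 2->4, 3->22, 4->15; deleted nodes 15, 22; deleted edges (15,4,on); (22,0,on); added nodes (none); added edges (none); result: nodes: 0:P, 2:P, 3:P, 4:P, 5:P, 6:t1, 9:t2, 10:t3, 16:tok, 21:tok, 23:tok edges: (0,6,in); (0,10,in); (3,9,in); (4,10,in); (5,6,in); (9,0,out); (9,2,out); (16,2,on); (21,2,on); (23,2,on)
final:
nodes: 0:P, 2:P, 3:P, 4:P, 5:P, 6:t1, 9:t2, 10:t3, 16:tok, 21:tok, 23:tok
edges: (0,6,in); (0,10,in); (3,9,in); (4,10,in); (5,6,in); (9,0,out); (9,2,out); (16,2,on); (21,2,on); (23,2,on)


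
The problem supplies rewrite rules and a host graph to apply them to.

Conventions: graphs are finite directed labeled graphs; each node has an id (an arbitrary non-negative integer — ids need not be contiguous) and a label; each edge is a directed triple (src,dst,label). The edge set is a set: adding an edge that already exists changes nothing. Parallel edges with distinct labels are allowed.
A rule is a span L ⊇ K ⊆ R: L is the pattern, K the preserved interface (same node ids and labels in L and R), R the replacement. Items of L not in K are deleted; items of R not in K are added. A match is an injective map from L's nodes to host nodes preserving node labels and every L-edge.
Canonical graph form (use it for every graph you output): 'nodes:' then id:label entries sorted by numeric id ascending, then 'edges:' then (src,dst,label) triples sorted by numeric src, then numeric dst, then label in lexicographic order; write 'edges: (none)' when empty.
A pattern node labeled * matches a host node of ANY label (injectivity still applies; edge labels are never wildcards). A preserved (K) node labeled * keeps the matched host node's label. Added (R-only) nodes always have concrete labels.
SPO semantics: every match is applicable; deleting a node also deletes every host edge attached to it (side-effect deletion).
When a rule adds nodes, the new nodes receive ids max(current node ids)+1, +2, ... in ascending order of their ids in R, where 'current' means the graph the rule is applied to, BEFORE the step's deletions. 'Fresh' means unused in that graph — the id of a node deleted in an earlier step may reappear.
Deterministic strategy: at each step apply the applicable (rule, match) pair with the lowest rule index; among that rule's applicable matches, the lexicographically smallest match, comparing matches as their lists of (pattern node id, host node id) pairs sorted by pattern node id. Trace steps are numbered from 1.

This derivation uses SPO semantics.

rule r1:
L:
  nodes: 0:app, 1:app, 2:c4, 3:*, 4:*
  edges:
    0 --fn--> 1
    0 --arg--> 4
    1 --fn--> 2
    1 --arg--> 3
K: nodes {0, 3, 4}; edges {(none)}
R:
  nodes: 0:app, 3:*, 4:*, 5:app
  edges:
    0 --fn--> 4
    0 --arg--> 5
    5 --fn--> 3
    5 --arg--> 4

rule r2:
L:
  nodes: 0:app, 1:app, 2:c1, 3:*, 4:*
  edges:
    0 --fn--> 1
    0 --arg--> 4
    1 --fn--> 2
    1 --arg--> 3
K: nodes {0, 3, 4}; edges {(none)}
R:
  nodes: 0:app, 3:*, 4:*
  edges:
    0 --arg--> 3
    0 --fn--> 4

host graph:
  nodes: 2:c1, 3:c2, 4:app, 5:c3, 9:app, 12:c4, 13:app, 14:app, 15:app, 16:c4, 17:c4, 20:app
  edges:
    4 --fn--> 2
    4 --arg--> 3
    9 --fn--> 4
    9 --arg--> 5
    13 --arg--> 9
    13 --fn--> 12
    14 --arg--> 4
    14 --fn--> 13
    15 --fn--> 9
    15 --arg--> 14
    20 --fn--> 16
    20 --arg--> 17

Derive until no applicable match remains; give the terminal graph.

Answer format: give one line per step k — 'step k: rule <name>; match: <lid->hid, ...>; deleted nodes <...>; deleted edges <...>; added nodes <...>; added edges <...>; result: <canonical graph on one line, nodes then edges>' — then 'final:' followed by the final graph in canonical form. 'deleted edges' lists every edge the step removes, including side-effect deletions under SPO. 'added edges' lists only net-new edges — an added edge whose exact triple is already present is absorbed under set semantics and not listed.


step 1: rule r1; match: 0->14, 1->13, 2->12, 3->9, 4->4; deleted nodes 12, 13; deleted edges (13,9,arg); (13,12,fn); (14,4,arg); (14,13,fn); added nodes 21; added edges (14,4,fn); (14,21,arg); (21,4,arg); (21,9,fn); result: nodes: 2:c1, 3:c2, 4:app, 5:c3, 9:app, 14:app, 15:app, 16:c4, 17:c4, 20:app, 21:app edges: (4,2,fn); (4,3,arg); (9,4,fn); (9,5,arg); (14,4,fn); (14,21,arg); (15,9,fn); (15,14,arg); (20,16,fn); (20,17,arg); (21,4,arg); (21,9,fn)
step 2: rule r2; match: 0->9, 1->4, 2->2, 3->3, 4->5; deleted nodes 2, 4; deleted edges (4,2,fn); (4,3,arg); (9,4,fn); (9,5,arg); (14,4,fn); (21,4,arg); added nodes (none); added edges (9,3,arg); (9,5,fn); result: nodes: 3:c2, 5:c3, 9:app, 14:app, 15:app, 16:c4, 17:c4, 20:app, 21:app edges: (9,3,arg); (9,5,fn); (14,21,arg); (15,9,fn); (15,14,arg); (20,16,fn); (20,17,arg); (21,9,fn)
final:
nodes: 3:c2, 5:c3, 9:app, 14:app, 15:app, 16:c4, 17:c4, 20:app, 21:app
edges: (9,3,arg); (9,5,fn); (14,21,arg); (15,9,fn); (15,14,arg); (20,16,fn); (20,17,arg); (21,9,fn)


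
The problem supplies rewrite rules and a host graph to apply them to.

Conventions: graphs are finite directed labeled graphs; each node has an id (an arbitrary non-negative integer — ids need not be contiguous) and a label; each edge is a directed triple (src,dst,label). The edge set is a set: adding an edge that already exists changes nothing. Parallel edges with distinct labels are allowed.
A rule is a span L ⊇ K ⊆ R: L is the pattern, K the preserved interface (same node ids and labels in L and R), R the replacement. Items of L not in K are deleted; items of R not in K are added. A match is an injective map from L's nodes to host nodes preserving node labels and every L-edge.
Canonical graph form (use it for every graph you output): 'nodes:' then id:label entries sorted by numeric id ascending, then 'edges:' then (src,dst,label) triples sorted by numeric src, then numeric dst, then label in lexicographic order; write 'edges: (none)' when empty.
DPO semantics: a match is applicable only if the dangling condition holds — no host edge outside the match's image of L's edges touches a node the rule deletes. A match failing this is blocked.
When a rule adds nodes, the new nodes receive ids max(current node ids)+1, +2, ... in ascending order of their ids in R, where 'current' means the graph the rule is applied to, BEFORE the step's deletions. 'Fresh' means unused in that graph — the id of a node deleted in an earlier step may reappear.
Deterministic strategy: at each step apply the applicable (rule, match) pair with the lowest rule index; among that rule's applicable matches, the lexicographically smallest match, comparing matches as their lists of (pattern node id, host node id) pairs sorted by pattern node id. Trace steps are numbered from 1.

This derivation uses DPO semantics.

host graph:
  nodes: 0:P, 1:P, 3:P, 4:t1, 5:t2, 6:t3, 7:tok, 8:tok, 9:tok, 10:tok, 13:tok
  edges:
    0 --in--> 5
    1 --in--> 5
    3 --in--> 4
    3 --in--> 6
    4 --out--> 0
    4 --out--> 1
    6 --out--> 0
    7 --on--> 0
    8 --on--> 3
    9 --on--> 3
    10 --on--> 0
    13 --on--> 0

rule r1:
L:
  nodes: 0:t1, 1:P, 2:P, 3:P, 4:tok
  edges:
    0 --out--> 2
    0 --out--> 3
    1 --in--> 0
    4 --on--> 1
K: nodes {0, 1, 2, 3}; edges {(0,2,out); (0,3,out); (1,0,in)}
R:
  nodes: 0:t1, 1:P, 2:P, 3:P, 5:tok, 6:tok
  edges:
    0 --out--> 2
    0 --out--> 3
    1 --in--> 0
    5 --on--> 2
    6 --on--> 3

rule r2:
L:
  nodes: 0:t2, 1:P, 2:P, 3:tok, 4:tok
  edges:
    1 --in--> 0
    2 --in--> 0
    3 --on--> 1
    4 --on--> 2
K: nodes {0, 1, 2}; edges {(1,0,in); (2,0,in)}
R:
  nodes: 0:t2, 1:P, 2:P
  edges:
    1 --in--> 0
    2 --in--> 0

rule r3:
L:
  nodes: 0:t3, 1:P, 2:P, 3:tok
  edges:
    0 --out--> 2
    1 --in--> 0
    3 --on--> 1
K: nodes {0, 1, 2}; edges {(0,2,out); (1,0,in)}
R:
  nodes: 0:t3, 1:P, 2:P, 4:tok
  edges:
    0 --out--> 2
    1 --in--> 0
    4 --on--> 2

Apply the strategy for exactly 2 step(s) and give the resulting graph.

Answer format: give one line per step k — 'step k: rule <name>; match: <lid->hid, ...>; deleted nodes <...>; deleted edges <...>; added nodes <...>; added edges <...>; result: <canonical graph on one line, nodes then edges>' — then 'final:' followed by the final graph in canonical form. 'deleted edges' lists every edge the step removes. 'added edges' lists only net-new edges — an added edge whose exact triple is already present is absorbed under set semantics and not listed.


step 1: rule r1; match: 0->4, 1->3, 2->0, 3->1, 4->8; deleted nodes 8; deleted edges (8,3,on); added nodes 14, 15; added edges (14,0,on); (15,1,on); result: nodes: 0:P, 1:P, 3:P, 4:t1, 5:t2, 6:t3, 7:tok, 9:tok, 10:tok, 13:tok, 14:tok, 15:tok edges: (0,5,in); (1,5,in); (3,4,in); (3,6,in); (4,0,out); (4,1,out); (6,0,out); (7,0,on); (9,3,on); (10,0,on); (13,0,on); (14,0,on); (15,1,on)
step 2: rule r1; match: 0->4, 1->3, 2->0, 3->1, 4->9; deleted nodes 9; deleted edges (9,3,on); added nodes 16, 17; added edges (16,0,on); (17,1,on); result: nodes: 0:P, 1:P, 3:P, 4:t1, 5:t2, 6:t3, 7:tok, 10:tok, 13:tok, 14:tok, 15:tok, 16:tok, 17:tok edges: (0,5,in); (1,5,in); (3,4,in); (3,6,in); (4,0,out); (4,1,out); (6,0,out); (7,0,on); (10,0,on); (13,0,on); (14,0,on); (15,1,on); (16,0,on); (17,1,on)
final:
nodes: 0:P, 1:P, 3:P, 4:t1, 5:t2, 6:t3, 7:tok, 10:tok, 13:tok, 14:tok, 15:tok, 16:tok, 17:tok
edges: (0,5,in); (1,5,in); (3,4,in); (3,6,in); (4,0,out); (4,1,out); (6,0,out); (7,0,on); (10,0,on); (13,0,on); (14,0,on); (15,1,on); (16,0,on); (17,1,on)


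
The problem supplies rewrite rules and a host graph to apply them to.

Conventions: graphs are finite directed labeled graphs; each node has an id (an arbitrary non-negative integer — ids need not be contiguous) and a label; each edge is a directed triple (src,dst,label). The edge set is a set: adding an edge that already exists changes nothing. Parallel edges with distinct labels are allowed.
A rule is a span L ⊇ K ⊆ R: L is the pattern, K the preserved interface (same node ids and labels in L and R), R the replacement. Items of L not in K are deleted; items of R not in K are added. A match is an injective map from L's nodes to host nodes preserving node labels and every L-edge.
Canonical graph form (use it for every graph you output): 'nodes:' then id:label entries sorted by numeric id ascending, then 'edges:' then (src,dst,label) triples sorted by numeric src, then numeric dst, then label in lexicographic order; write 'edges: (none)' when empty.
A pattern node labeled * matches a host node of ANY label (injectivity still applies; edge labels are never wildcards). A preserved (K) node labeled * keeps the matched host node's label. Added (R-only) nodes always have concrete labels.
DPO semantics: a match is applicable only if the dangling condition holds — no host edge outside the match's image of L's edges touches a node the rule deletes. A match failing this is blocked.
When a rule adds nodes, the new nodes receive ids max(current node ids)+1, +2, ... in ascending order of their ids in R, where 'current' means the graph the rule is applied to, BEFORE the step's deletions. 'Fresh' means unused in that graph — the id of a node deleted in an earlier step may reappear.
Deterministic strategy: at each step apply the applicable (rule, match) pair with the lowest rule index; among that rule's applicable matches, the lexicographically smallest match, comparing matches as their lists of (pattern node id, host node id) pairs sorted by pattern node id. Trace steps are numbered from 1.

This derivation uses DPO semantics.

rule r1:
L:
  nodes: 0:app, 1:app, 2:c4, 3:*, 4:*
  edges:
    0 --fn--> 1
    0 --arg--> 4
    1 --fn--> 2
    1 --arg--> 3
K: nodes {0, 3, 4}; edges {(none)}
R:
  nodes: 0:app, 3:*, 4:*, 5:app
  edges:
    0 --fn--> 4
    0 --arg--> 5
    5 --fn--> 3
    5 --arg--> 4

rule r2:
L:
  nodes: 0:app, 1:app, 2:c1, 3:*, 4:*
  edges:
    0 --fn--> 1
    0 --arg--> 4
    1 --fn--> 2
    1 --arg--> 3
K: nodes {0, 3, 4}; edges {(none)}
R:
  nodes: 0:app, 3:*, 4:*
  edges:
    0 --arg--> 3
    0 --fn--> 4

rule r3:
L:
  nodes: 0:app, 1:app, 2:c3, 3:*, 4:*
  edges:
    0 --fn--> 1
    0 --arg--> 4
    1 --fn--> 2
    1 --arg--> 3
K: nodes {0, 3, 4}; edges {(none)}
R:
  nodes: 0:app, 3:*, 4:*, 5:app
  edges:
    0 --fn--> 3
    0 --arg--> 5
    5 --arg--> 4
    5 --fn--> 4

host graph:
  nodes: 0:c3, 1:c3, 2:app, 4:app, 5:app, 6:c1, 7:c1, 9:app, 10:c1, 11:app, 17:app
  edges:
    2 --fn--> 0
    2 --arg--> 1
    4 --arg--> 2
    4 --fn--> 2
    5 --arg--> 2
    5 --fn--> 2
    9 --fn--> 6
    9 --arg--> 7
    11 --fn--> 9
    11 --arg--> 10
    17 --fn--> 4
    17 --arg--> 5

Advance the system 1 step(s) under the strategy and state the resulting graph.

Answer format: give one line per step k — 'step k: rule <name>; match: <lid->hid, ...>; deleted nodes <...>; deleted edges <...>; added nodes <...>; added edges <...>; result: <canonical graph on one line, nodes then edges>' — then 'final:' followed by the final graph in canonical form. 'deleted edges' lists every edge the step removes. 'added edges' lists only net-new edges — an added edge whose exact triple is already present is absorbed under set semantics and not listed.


step 1: rule r2; match: 0->11, 1->9, 2->6, 3->7, 4->10; deleted nodes 6, 9; deleted edges (9,6,fn); (9,7,arg); (11,9,fn); (11,10,arg); added nodes (none); added edges (11,7,arg); (11,10,fn); result: nodes: 0:c3, 1:c3, 2:app, 4:app, 5:app, 7:c1, 10:c1, 11:app, 17:app edges: (2,0,fn); (2,1,arg); (4,2,arg); (4,2,fn); (5,2,arg); (5,2,fn); (11,7,arg); (11,10,fn); (17,4,fn); (17,5,arg)
final:
nodes: 0:c3, 1:c3, 2:app, 4:app, 5:app, 7:c1, 10:c1, 11:app, 17:app
edges: (2,0,fn); (2,1,arg); (4,2,arg); (4,2,fn); (5,2,arg); (5,2,fn); (11,7,arg); (11,10,fn); (17,4,fn); (17,5,arg)


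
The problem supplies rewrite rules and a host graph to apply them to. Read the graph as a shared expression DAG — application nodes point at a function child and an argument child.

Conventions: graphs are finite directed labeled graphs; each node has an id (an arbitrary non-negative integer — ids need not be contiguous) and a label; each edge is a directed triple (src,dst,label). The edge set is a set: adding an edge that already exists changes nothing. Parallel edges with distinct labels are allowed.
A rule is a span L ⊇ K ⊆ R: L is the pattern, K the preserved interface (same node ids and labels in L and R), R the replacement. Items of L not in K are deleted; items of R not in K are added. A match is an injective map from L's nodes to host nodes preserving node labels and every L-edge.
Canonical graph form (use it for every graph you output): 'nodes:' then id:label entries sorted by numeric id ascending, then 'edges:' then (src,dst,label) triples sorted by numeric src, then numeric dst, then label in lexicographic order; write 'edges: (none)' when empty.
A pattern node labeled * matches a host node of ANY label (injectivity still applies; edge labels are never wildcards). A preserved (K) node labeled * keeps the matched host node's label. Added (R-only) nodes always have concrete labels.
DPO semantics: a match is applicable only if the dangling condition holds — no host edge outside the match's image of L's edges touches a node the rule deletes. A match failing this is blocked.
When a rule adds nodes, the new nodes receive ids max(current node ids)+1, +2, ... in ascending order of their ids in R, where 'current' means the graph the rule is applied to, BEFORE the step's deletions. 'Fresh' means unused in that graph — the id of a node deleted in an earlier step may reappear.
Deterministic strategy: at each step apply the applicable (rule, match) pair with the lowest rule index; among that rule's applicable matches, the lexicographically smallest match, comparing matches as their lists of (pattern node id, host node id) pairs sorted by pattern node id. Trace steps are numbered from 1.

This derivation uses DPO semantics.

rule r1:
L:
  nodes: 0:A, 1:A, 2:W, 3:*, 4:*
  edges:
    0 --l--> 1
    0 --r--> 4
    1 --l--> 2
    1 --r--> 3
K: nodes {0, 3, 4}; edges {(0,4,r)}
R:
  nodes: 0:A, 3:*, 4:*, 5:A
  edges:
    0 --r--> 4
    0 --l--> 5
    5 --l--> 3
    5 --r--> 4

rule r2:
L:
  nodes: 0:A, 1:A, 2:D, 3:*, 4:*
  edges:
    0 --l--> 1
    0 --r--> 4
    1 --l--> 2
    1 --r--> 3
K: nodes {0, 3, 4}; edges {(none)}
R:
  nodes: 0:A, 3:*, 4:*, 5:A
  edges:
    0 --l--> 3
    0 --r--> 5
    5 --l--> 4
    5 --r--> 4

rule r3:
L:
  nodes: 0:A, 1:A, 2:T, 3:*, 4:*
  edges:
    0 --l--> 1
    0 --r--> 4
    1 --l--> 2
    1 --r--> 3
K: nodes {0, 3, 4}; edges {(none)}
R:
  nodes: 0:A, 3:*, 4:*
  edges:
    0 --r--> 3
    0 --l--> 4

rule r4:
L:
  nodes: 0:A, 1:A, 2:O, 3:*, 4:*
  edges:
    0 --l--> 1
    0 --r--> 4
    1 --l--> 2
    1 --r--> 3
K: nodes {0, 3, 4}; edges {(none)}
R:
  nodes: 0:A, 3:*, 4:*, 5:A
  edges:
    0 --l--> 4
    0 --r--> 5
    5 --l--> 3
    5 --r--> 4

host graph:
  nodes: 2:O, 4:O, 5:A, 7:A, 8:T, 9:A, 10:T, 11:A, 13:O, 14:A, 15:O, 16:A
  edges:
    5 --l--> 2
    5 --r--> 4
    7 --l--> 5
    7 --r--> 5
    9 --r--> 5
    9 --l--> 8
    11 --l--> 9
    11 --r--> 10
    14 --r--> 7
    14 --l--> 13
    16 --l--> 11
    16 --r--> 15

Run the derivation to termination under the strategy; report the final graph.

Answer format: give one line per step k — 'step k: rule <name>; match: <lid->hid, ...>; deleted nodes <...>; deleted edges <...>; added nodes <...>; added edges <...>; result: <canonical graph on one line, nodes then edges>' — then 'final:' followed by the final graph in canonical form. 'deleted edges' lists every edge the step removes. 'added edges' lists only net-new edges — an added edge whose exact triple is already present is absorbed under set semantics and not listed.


step 1: rule r3; match: 0->11, 1->9, 2->8, 3->5, 4->10; deleted nodes 8, 9; deleted edges (9,5,r); (9,8,l); (11,9,l); (11,10,r); added nodes (none); added edges (11,5,r); (11,10,l); result: nodes: 2:O, 4:O, 5:A, 7:A, 10:T, 11:A, 13:O, 14:A, 15:O, 16:A edges: (5,2,l); (5,4,r); (7,5,l); (7,5,r); (11,5,r); (11,10,l); (14,7,r); (14,13,l); (16,11,l); (16,15,r)
step 2: rule r3; match: 0->16, 1->11, 2->10, 3->5, 4->15; deleted nodes 10, 11; deleted edges (11,5,r); (11,10,l); (16,11,l); (16,15,r); added nodes (none); added edges (16,5,r); (16,15,l); result: nodes: 2:O, 4:O, 5:A, 7:A, 13:O, 14:A, 15:O, 16:A edges: (5,2,l); (5,4,r); (7,5,l); (7,5,r); (14,7,r); (14,13,l); (16,5,r); (16,15,l)
final:
nodes: 2:O, 4:O, 5:A, 7:A, 13:O, 14:A, 15:O, 16:A
edges: (5,2,l); (5,4,r); (7,5,l); (7,5,r); (14,7,r); (14,13,l); (16,5,r); (16,15,l)


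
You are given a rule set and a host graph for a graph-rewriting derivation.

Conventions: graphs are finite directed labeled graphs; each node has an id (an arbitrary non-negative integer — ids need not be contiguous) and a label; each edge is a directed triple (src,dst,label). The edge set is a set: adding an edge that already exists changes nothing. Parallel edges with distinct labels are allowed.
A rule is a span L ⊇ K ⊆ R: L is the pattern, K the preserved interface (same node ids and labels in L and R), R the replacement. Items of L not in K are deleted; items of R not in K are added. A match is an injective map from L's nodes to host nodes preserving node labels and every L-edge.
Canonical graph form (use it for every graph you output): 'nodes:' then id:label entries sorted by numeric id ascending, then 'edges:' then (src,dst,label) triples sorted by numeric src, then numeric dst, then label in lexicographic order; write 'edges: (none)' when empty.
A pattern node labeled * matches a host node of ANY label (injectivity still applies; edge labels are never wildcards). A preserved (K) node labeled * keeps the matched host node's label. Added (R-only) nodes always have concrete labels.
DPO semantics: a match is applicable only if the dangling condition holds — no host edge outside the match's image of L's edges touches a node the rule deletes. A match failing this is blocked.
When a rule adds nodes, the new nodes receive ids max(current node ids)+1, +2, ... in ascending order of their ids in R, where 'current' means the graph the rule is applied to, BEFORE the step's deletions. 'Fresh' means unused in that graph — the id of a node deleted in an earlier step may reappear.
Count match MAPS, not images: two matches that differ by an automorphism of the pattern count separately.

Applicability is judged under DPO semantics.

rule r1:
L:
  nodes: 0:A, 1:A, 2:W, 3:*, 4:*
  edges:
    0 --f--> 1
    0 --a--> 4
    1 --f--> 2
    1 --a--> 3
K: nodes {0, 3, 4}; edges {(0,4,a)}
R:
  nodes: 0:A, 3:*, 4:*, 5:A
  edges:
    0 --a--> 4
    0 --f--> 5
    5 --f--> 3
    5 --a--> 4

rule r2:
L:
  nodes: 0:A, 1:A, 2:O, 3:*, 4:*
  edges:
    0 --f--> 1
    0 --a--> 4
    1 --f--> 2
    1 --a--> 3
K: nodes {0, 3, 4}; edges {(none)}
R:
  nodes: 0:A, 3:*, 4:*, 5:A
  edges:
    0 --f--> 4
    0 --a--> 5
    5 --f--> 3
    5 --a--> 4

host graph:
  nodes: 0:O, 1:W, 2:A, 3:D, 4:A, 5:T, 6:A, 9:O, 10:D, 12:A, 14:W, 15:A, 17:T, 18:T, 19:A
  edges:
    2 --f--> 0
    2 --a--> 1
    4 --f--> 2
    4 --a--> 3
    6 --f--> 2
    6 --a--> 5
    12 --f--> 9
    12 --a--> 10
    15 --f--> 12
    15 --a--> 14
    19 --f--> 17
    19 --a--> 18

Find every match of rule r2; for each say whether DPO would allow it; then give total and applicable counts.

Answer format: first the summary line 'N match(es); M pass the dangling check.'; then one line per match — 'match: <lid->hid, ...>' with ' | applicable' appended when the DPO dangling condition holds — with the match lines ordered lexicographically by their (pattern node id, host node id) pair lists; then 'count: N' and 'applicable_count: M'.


3 match(es); 1 pass the dangling check.
match: 0->4, 1->2, 2->0, 3->1, 4->3
match: 0->6, 1->2, 2->0, 3->1, 4->5
match: 0->15, 1->12, 2->9, 3->10, 4->14 | applicable
count: 3
applicable_count: 1


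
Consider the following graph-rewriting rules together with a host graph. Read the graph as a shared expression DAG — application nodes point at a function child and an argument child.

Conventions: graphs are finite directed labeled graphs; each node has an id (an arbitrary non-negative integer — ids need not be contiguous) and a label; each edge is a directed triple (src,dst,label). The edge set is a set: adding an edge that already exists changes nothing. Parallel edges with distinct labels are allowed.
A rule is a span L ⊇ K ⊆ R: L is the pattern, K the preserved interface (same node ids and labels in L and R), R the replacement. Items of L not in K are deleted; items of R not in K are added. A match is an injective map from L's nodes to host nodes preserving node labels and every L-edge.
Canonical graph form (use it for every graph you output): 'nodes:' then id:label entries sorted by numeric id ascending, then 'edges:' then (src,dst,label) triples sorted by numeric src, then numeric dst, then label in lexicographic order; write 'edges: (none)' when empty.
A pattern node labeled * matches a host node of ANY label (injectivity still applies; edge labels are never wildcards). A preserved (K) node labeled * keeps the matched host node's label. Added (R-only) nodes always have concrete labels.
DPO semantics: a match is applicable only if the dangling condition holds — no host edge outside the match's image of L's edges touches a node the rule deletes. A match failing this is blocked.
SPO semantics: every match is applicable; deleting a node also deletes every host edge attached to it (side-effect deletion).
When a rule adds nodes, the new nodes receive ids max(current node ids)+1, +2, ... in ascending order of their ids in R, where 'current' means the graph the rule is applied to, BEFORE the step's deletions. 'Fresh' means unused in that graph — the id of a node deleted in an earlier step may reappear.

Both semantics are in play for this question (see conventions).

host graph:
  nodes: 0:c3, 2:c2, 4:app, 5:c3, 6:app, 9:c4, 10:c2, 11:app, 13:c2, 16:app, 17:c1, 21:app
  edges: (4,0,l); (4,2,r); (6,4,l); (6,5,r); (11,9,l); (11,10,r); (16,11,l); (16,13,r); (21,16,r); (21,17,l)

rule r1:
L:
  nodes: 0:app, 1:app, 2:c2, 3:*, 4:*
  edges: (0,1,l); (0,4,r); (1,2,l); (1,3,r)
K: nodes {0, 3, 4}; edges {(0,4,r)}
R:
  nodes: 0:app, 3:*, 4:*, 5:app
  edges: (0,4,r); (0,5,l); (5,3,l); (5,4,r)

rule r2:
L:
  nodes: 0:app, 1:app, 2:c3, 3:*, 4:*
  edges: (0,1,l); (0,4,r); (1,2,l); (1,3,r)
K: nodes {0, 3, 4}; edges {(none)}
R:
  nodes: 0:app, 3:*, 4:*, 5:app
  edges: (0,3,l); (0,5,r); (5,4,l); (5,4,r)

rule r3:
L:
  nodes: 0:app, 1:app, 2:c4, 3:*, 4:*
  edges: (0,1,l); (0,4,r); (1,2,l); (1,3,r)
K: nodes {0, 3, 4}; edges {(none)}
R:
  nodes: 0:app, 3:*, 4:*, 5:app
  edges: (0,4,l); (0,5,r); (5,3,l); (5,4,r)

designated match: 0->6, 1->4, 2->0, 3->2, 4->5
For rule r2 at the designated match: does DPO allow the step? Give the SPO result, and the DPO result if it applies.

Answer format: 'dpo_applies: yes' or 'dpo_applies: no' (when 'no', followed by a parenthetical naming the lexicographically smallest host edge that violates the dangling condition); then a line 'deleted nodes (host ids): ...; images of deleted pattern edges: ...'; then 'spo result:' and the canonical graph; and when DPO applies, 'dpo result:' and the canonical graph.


dpo_applies: yes
deleted nodes (host ids): 0, 4; images of deleted pattern edges: (4,0,l); (4,2,r); (6,4,l); (6,5,r)
spo result:
nodes: 2:c2, 5:c3, 6:app, 9:c4, 10:c2, 11:app, 13:c2, 16:app, 17:c1, 21:app, 22:app
edges: (6,2,l); (6,22,r); (11,9,l); (11,10,r); (16,11,l); (16,13,r); (21,16,r); (21,17,l); (22,5,l); (22,5,r)
dpo result:
nodes: 2:c2, 5:c3, 6:app, 9:c4, 10:c2, 11:app, 13:c2, 16:app, 17:c1, 21:app, 22:app
edges: (6,2,l); (6,22,r); (11,9,l); (11,10,r); (16,11,l); (16,13,r); (21,16,r); (21,17,l); (22,5,l); (22,5,r)


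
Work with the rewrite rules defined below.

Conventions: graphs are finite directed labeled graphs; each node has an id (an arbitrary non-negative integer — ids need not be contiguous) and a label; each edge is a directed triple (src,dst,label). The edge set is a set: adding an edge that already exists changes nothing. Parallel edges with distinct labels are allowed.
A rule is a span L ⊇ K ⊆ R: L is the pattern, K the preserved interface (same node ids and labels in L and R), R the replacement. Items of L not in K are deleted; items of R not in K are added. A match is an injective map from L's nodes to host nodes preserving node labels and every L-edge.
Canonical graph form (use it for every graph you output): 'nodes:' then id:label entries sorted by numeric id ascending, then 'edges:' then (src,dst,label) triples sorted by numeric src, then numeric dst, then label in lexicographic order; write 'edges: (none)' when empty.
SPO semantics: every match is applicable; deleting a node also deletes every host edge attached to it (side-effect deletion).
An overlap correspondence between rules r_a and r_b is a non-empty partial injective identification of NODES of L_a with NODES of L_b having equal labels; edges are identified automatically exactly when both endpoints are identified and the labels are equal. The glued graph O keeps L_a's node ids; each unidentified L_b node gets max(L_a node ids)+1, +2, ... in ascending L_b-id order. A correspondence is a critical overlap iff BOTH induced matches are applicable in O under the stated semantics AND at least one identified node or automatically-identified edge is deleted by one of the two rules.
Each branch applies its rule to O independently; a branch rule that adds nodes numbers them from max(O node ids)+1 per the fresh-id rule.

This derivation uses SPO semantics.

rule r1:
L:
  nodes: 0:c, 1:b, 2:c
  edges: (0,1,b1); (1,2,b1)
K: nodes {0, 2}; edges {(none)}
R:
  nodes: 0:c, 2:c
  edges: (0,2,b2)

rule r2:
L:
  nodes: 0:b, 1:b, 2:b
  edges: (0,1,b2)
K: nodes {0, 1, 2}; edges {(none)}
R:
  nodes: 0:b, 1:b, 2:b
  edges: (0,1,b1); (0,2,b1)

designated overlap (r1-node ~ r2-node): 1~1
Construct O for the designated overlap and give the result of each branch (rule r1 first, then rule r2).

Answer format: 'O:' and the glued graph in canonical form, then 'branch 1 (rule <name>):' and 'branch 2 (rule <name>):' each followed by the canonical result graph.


O:
nodes: 0:c, 1:b, 2:c, 3:b, 4:b
edges: (0,1,b1); (1,2,b1); (3,1,b2)
branch 1 (rule r1):
nodes: 0:c, 2:c, 3:b, 4:b
edges: (0,2,b2)
branch 2 (rule r2):
nodes: 0:c, 1:b, 2:c, 3:b, 4:b
edges: (0,1,b1); (1,2,b1); (3,1,b1); (3,4,b1)
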